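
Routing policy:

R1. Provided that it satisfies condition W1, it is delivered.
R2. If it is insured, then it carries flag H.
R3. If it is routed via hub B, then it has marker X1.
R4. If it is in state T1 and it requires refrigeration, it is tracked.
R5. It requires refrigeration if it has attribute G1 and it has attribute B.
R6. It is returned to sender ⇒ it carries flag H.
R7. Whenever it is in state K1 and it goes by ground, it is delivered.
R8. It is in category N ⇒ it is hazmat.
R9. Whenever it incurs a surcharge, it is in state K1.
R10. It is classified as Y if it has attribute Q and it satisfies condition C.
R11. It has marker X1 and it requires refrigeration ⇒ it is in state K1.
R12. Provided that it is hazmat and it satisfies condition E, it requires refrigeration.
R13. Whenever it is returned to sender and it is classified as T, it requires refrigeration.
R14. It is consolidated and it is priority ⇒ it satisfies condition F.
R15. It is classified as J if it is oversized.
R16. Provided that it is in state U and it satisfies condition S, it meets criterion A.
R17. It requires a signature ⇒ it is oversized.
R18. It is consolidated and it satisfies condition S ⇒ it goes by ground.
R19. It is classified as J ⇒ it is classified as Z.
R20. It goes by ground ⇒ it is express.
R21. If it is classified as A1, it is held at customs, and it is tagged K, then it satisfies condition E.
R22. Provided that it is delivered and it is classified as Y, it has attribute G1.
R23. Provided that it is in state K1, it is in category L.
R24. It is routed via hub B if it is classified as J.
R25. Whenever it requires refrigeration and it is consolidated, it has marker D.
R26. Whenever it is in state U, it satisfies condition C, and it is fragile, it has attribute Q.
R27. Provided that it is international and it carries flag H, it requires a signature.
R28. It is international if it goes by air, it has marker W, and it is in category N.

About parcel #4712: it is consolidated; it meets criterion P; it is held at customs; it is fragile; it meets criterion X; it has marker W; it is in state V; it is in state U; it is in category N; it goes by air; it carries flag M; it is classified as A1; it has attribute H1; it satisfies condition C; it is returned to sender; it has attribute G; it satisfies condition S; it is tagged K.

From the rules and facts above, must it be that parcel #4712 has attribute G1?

By R6 (it is returned to sender): it carries flag H.
By R8 (it is in category N): it is hazmat.
By R18 (it is consolidated, it satisfies condition S): it goes by ground.
By R21 (it is classified as A1, it is held at customs, it is tagged K): it satisfies condition E.
By R26 (it is in state U, it satisfies condition C, it is fragile): it has attribute Q.
By R28 (it goes by air, it has marker W, it is in category N): it is international.
By R10 (it has attribute Q, it satisfies condition C): it is classified as Y.
By R12 (it is hazmat, it satisfies condition E): it requires refrigeration.
By R27 (it is international, it carries flag H): it requires a signature.
By R17 (it requires a signature): it is oversized.
By R15 (it is oversized): it is classified as J.
By R24 (it is classified as J): it is routed via hub B.
By R3 (it is routed via hub B): it has marker X1.
By R11 (it has marker X1, it requires refrigeration): it is in state K1.
By R7 (it is in state K1, it goes by ground): it is delivered.
By R22 (it is delivered, it is classified as Y): it has attribute G1.

Yes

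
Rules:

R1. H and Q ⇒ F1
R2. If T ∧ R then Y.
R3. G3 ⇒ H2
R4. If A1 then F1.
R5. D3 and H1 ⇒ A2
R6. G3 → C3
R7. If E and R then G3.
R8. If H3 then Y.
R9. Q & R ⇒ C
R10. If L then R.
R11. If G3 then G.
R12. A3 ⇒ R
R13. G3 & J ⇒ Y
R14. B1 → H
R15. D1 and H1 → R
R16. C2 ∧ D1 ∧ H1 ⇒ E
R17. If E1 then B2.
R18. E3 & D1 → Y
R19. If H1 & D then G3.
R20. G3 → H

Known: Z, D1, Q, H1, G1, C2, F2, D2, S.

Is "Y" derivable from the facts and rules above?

Forward chaining from the given facts derives: R, E, G3, C, G, H, F1, H2, C3.
Rules concluding Y: R2 needs T; R8 needs H3; R13 needs J; R18 needs E3 — none of these are established.

No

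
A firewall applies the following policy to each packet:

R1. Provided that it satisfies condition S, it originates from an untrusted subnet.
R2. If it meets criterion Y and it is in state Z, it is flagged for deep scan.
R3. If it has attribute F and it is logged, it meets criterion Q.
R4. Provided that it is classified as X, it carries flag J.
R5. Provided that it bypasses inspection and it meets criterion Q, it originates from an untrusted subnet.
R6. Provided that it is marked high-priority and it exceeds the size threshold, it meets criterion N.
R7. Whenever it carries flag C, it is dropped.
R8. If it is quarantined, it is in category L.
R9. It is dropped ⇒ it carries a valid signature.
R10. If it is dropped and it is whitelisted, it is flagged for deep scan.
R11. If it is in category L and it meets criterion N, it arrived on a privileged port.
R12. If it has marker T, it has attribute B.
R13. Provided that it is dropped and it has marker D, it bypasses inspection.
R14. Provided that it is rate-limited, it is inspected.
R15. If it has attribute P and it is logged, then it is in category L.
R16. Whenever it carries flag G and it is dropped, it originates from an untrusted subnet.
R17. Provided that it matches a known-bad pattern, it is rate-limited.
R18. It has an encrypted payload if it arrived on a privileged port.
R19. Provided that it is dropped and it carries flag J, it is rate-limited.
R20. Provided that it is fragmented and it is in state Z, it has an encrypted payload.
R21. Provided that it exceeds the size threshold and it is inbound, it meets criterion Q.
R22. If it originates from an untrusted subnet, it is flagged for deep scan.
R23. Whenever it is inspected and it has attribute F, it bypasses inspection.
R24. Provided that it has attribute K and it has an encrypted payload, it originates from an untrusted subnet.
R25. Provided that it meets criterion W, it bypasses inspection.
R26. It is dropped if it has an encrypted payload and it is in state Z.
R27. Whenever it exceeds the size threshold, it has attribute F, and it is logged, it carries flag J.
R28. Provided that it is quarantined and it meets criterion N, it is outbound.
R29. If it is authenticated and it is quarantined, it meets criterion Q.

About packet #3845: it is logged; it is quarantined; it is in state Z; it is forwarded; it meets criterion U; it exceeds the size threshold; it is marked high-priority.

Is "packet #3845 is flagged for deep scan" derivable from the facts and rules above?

No

Forward chaining from the given facts derives: meets criterion N, is in category L, arrived on a privileged port, has an encrypted payload, is dropped, is outbound, carries a valid signature.
Rules concluding "it is flagged for deep scan": R2 needs "it meets criterion Y"; R10 needs "it is whitelisted"; R22 needs "it originates from an untrusted subnet" — none of these are established.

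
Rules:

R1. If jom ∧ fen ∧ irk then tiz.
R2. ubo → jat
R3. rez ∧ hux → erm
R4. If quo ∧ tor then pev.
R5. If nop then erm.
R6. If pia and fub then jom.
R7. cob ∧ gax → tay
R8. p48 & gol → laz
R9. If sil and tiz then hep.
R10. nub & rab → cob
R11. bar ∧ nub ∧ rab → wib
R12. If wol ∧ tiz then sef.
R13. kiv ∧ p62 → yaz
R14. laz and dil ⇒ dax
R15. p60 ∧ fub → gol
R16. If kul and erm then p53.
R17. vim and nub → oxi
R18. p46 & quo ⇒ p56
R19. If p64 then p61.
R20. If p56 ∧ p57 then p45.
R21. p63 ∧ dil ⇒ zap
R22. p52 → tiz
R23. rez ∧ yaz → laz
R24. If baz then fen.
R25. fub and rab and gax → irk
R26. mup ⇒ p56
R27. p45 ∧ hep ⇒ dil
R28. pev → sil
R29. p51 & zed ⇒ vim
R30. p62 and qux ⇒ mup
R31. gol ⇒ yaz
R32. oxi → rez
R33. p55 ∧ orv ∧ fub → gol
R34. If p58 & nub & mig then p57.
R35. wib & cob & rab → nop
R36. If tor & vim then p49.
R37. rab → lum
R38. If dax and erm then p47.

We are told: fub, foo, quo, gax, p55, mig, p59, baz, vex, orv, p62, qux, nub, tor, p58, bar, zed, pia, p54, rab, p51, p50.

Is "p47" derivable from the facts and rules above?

Yes

pev  (by R4: quo, tor)
jom  (by R6: pia, fub)
cob  (by R10: nub, rab)
wib  (by R11: bar, nub, rab)
fen  (by R24: baz)
irk  (by R25: fub, rab, gax)
sil  (by R28: pev)
vim  (by R29: p51, zed)
mup  (by R30: p62, qux)
gol  (by R33: p55, orv, fub)
p57  (by R34: p58, nub, mig)
nop  (by R35: wib, cob, rab)
tiz  (by R1: jom, fen, irk)
erm  (by R5: nop)
hep  (by R9: sil, tiz)
oxi  (by R17: vim, nub)
p56  (by R26: mup)
yaz  (by R31: gol)
rez  (by R32: oxi)
p45  (by R20: p56, p57)
laz  (by R23: rez, yaz)
dil  (by R27: p45, hep)
dax  (by R14: laz, dil)
p47  (by R38: dax, erm)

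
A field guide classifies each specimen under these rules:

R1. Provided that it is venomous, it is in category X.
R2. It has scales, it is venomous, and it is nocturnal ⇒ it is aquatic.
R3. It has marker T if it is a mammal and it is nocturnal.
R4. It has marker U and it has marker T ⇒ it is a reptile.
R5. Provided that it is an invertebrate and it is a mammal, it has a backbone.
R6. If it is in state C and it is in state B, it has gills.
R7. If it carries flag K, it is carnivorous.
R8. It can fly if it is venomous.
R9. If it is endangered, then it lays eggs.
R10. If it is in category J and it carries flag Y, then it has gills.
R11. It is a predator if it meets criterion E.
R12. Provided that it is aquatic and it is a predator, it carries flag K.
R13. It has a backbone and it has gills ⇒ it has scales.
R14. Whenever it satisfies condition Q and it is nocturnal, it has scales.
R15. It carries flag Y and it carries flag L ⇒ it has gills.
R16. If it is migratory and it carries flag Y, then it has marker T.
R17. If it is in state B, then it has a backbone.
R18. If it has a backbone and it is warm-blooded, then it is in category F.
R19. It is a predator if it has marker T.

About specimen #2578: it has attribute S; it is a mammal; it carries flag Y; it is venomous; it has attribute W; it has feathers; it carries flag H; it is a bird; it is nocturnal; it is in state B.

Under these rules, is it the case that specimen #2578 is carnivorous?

No

Forward chaining from the given facts derives: is in category X, has marker T, can fly, has a backbone, is a predator.
The only rule concluding "it is carnivorous" is R7, which needs "it carries flag K"; that is never established.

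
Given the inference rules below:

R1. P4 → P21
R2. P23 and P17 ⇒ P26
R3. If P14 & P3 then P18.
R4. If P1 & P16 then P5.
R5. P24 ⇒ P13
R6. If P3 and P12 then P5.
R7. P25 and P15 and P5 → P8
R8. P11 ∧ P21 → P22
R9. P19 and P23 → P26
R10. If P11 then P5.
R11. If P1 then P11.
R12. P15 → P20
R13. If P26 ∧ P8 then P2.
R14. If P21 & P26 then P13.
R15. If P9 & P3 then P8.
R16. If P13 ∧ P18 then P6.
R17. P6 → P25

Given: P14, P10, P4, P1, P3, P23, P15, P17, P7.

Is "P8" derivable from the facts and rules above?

Yes

P21  (by R1: P4)
P26  (by R2: P23, P17)
P18  (by R3: P14, P3)
P11  (by R11: P1)
P13  (by R14: P21, P26)
P6  (by R16: P13, P18)
P25  (by R17: P6)
P5  (by R10: P11)
P8  (by R7: P25, P15, P5)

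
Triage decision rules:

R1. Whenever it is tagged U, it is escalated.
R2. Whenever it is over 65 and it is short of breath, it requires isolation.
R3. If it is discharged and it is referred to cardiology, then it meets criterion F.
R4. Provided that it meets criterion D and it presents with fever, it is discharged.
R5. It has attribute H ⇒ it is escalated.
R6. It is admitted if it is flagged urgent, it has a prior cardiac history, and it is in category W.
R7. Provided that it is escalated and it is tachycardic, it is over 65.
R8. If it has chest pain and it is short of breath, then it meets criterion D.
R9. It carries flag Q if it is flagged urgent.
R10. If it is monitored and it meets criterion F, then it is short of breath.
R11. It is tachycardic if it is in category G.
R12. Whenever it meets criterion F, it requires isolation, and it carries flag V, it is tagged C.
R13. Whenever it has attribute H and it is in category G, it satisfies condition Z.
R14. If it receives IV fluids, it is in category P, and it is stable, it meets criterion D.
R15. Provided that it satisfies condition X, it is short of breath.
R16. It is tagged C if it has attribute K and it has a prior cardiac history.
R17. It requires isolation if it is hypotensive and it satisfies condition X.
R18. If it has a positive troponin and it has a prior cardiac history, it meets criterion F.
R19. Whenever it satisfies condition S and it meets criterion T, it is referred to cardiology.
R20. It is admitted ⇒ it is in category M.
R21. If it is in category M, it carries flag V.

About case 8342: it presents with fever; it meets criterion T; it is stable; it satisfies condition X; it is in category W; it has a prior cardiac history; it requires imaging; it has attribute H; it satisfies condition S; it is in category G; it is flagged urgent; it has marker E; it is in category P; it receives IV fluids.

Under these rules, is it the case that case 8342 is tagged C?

By R5 (it has attribute H): it is escalated.
By R6 (it is flagged urgent, it has a prior cardiac history, it is in category W): it is admitted.
By R11 (it is in category G): it is tachycardic.
By R14 (it receives IV fluids, it is in category P, it is stable): it meets criterion D.
By R15 (it satisfies condition X): it is short of breath.
By R19 (it satisfies condition S, it meets criterion T): it is referred to cardiology.
By R20 (it is admitted): it is in category M.
By R21 (it is in category M): it carries flag V.
By R4 (it meets criterion D, it presents with fever): it is discharged.
By R7 (it is escalated, it is tachycardic): it is over 65.
By R2 (it is over 65, it is short of breath): it requires isolation.
By R3 (it is discharged, it is referred to cardiology): it meets criterion F.
By R12 (it meets criterion F, it requires isolation, it carries flag V): it is tagged C.

Yes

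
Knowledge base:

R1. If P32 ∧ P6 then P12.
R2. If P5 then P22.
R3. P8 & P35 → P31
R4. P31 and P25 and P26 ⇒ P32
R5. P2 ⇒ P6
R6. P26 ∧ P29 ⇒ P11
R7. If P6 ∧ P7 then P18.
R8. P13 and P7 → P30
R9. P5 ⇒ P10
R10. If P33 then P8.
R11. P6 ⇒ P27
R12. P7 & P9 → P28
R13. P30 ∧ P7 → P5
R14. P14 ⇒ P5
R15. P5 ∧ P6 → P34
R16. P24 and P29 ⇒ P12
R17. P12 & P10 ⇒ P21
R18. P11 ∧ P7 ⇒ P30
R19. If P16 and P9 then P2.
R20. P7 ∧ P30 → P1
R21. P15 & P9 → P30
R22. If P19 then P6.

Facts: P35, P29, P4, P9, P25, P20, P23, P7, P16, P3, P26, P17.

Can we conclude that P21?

Forward chaining from the given facts derives: P11, P28, P30, P2, P1, P6, P18, P27, P5, P34, P22, P10.
The only rule concluding P21 is R17, which needs P12; that is never established.

No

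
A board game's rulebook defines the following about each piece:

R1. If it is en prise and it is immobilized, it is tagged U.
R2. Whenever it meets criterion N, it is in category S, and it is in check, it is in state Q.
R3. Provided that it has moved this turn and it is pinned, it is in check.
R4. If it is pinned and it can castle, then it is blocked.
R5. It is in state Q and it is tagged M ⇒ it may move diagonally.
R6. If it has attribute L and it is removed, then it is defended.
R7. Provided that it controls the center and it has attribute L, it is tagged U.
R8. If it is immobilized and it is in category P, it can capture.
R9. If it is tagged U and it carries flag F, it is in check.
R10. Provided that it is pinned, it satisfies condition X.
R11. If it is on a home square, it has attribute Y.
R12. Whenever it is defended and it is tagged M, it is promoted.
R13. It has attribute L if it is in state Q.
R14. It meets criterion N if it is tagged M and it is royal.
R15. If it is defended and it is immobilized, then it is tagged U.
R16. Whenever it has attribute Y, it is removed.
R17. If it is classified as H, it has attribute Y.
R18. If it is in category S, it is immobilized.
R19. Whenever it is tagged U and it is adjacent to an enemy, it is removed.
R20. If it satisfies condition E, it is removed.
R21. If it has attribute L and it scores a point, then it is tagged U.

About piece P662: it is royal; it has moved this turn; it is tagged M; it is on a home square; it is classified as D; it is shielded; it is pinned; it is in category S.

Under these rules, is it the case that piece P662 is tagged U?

Yes

By R3 (it has moved this turn, it is pinned): it is in check.
By R11 (it is on a home square): it has attribute Y.
By R14 (it is tagged M, it is royal): it meets criterion N.
By R16 (it has attribute Y): it is removed.
By R18 (it is in category S): it is immobilized.
By R2 (it meets criterion N, it is in category S, it is in check): it is in state Q.
By R13 (it is in state Q): it has attribute L.
By R6 (it has attribute L, it is removed): it is defended.
By R15 (it is defended, it is immobilized): it is tagged U.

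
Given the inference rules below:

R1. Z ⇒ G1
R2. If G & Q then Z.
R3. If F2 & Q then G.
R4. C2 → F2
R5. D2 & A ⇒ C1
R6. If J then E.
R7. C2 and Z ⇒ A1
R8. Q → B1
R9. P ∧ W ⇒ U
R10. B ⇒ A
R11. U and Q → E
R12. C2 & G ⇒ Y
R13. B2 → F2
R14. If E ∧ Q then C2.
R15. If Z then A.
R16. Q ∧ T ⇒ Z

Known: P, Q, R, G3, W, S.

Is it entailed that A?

U  (by R9: P, W)
E  (by R11: U, Q)
C2  (by R14: E, Q)
F2  (by R4: C2)
G  (by R3: F2, Q)
Z  (by R2: G, Q)
A  (by R15: Z)

Yes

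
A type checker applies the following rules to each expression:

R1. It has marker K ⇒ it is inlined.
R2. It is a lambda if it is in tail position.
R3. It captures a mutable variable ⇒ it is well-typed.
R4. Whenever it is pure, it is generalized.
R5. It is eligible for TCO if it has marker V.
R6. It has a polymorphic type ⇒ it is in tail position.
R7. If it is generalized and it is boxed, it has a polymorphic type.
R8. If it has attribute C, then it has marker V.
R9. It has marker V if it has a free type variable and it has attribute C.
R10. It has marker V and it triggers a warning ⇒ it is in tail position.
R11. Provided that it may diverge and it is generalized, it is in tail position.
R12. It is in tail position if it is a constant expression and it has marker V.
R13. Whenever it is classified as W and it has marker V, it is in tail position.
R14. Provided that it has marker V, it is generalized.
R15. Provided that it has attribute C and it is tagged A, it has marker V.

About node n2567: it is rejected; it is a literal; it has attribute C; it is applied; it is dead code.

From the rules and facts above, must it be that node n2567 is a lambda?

No

Forward chaining from the given facts derives: has marker V, is generalized, is eligible for TCO.
The only rule concluding "it is a lambda" is R2, which needs "it is in tail position"; that is never established.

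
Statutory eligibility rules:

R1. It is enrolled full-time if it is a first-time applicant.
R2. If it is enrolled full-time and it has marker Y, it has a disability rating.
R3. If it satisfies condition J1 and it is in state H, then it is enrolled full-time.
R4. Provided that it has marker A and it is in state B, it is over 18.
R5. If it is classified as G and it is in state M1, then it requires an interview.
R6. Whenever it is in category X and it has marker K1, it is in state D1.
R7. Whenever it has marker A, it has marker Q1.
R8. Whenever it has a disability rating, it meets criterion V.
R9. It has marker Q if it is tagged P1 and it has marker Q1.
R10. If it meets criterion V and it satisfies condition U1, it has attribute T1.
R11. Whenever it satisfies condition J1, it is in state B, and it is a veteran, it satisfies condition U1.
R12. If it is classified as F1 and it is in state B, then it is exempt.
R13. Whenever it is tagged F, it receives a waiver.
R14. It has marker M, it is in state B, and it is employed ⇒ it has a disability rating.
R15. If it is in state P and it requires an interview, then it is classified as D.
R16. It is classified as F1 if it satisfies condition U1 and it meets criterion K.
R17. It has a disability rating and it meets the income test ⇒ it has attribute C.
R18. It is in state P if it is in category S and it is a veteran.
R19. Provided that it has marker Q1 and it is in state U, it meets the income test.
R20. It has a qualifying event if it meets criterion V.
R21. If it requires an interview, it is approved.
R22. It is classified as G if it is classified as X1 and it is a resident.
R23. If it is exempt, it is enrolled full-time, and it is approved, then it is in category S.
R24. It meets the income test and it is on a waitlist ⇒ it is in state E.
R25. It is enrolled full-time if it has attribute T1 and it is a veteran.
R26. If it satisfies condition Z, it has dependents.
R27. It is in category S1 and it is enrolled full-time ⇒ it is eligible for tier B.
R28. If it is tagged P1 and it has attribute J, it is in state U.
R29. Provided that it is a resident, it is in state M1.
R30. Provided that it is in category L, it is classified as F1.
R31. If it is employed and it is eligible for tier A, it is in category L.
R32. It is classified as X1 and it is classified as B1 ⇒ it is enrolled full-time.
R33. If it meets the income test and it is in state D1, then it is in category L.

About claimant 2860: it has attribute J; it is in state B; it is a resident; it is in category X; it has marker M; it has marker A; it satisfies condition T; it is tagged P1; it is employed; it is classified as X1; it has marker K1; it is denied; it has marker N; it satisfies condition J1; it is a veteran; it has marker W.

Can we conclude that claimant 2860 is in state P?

By R6 (it is in category X, it has marker K1): it is in state D1.
By R7 (it has marker A): it has marker Q1.
By R11 (it satisfies condition J1, it is in state B, it is a veteran): it satisfies condition U1.
By R14 (it has marker M, it is in state B, it is employed): it has a disability rating.
By R22 (it is classified as X1, it is a resident): it is classified as G.
By R28 (it is tagged P1, it has attribute J): it is in state U.
By R29 (it is a resident): it is in state M1.
By R5 (it is classified as G, it is in state M1): it requires an interview.
By R8 (it has a disability rating): it meets criterion V.
By R10 (it meets criterion V, it satisfies condition U1): it has attribute T1.
By R19 (it has marker Q1, it is in state U): it meets the income test.
By R21 (it requires an interview): it is approved.
By R25 (it has attribute T1, it is a veteran): it is enrolled full-time.
By R33 (it meets the income test, it is in state D1): it is in category L.
By R30 (it is in category L): it is classified as F1.
By R12 (it is classified as F1, it is in state B): it is exempt.
By R23 (it is exempt, it is enrolled full-time, it is approved): it is in category S.
By R18 (it is in category S, it is a veteran): it is in state P.

Yes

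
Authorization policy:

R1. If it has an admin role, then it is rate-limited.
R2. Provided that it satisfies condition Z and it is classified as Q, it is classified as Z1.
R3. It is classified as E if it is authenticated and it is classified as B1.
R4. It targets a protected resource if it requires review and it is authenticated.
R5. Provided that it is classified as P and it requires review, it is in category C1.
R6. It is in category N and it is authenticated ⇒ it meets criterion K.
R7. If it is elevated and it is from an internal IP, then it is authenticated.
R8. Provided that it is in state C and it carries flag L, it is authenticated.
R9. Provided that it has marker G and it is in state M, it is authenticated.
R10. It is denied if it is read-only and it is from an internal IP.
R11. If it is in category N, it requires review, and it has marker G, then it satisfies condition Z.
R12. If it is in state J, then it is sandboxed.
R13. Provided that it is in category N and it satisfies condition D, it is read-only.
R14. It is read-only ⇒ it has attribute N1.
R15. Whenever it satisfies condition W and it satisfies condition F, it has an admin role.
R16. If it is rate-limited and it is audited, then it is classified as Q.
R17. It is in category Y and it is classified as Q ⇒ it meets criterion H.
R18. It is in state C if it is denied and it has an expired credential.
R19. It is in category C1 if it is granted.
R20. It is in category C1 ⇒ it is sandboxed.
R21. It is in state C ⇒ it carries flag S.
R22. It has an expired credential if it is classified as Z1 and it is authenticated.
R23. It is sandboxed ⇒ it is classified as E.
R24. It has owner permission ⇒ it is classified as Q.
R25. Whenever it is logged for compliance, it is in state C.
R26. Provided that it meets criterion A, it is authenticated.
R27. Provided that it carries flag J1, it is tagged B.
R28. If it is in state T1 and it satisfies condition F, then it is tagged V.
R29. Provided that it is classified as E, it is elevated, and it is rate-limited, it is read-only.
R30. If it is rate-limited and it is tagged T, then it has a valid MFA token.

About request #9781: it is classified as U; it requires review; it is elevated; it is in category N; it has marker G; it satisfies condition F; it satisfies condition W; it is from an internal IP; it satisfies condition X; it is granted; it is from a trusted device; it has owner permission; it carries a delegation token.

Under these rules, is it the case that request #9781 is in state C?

Yes

By R7 (it is elevated, it is from an internal IP): it is authenticated.
By R11 (it is in category N, it requires review, it has marker G): it satisfies condition Z.
By R15 (it satisfies condition W, it satisfies condition F): it has an admin role.
By R19 (it is granted): it is in category C1.
By R20 (it is in category C1): it is sandboxed.
By R23 (it is sandboxed): it is classified as E.
By R24 (it has owner permission): it is classified as Q.
By R1 (it has an admin role): it is rate-limited.
By R2 (it satisfies condition Z, it is classified as Q): it is classified as Z1.
By R22 (it is classified as Z1, it is authenticated): it has an expired credential.
By R29 (it is classified as E, it is elevated, it is rate-limited): it is read-only.
By R10 (it is read-only, it is from an internal IP): it is denied.
By R18 (it is denied, it has an expired credential): it is in state C.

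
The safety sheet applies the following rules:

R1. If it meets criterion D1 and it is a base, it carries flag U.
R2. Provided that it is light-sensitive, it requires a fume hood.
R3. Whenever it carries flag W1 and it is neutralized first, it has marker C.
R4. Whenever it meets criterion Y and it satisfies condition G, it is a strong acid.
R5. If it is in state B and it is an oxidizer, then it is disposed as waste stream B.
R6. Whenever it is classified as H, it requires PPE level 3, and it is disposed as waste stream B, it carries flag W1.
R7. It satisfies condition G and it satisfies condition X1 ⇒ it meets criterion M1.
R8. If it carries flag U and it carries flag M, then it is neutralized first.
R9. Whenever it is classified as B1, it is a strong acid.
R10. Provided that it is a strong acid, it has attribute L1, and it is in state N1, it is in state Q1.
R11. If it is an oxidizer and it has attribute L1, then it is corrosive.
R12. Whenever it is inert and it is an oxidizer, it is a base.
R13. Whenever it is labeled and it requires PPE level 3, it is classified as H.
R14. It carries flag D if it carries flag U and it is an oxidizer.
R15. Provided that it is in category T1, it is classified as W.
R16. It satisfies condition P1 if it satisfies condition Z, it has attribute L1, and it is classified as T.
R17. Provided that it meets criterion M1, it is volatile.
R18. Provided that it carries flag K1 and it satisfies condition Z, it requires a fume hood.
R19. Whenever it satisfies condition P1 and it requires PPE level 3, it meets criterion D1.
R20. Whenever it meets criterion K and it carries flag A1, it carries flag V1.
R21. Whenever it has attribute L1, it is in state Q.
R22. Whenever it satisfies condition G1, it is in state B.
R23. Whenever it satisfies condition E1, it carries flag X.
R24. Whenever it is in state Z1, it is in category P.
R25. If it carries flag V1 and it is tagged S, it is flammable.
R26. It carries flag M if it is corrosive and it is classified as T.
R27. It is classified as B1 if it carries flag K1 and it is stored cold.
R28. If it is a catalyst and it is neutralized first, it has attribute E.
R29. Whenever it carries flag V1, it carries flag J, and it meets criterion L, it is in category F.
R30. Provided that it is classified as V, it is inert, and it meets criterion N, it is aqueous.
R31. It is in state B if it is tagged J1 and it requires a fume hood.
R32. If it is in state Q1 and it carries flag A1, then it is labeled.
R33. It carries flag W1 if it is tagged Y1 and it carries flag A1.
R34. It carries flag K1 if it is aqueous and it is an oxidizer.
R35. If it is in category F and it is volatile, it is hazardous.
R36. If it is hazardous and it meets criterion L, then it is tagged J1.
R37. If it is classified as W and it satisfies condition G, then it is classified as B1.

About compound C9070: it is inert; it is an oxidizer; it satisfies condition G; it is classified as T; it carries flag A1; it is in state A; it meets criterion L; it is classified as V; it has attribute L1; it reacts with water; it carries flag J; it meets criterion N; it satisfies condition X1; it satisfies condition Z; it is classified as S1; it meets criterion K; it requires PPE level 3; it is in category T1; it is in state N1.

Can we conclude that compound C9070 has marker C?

By R7 (it satisfies condition G, it satisfies condition X1): it meets criterion M1.
By R11 (it is an oxidizer, it has attribute L1): it is corrosive.
By R12 (it is inert, it is an oxidizer): it is a base.
By R15 (it is in category T1): it is classified as W.
By R16 (it satisfies condition Z, it has attribute L1, it is classified as T): it satisfies condition P1.
By R17 (it meets criterion M1): it is volatile.
By R19 (it satisfies condition P1, it requires PPE level 3): it meets criterion D1.
By R20 (it meets criterion K, it carries flag A1): it carries flag V1.
By R26 (it is corrosive, it is classified as T): it carries flag M.
By R29 (it carries flag V1, it carries flag J, it meets criterion L): it is in category F.
By R30 (it is classified as V, it is inert, it meets criterion N): it is aqueous.
By R34 (it is aqueous, it is an oxidizer): it carries flag K1.
By R35 (it is in category F, it is volatile): it is hazardous.
By R36 (it is hazardous, it meets criterion L): it is tagged J1.
By R37 (it is classified as W, it satisfies condition G): it is classified as B1.
By R1 (it meets criterion D1, it is a base): it carries flag U.
By R8 (it carries flag U, it carries flag M): it is neutralized first.
By R9 (it is classified as B1): it is a strong acid.
By R10 (it is a strong acid, it has attribute L1, it is in state N1): it is in state Q1.
By R18 (it carries flag K1, it satisfies condition Z): it requires a fume hood.
By R31 (it is tagged J1, it requires a fume hood): it is in state B.
By R32 (it is in state Q1, it carries flag A1): it is labeled.
By R5 (it is in state B, it is an oxidizer): it is disposed as waste stream B.
By R13 (it is labeled, it requires PPE level 3): it is classified as H.
By R6 (it is classified as H, it requires PPE level 3, it is disposed as waste stream B): it carries flag W1.
By R3 (it carries flag W1, it is neutralized first): it has marker C.

Yes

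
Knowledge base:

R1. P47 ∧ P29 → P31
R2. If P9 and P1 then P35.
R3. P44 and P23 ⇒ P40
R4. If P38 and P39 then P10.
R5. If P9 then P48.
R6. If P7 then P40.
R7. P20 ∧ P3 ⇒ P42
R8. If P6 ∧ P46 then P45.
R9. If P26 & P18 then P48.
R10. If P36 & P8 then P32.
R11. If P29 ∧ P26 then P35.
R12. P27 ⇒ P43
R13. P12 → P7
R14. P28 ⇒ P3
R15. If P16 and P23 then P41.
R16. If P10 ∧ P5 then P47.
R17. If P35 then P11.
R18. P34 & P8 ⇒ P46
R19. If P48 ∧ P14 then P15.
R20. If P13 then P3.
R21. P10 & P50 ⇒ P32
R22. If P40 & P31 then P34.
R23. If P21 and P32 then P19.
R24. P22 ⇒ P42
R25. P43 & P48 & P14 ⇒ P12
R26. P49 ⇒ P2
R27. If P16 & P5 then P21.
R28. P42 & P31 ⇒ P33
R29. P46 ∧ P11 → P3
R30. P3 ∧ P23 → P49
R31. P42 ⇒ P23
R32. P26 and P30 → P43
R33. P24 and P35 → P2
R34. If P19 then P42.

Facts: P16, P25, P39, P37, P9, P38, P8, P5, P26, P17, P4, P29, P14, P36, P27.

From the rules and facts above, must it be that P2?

Yes

P10  (by R4: P38, P39)
P48  (by R5: P9)
P32  (by R10: P36, P8)
P35  (by R11: P29, P26)
P43  (by R12: P27)
P47  (by R16: P10, P5)
P11  (by R17: P35)
P12  (by R25: P43, P48, P14)
P21  (by R27: P16, P5)
P31  (by R1: P47, P29)
P7  (by R13: P12)
P19  (by R23: P21, P32)
P42  (by R34: P19)
P40  (by R6: P7)
P34  (by R22: P40, P31)
P23  (by R31: P42)
P46  (by R18: P34, P8)
P3  (by R29: P46, P11)
P49  (by R30: P3, P23)
P2  (by R26: P49)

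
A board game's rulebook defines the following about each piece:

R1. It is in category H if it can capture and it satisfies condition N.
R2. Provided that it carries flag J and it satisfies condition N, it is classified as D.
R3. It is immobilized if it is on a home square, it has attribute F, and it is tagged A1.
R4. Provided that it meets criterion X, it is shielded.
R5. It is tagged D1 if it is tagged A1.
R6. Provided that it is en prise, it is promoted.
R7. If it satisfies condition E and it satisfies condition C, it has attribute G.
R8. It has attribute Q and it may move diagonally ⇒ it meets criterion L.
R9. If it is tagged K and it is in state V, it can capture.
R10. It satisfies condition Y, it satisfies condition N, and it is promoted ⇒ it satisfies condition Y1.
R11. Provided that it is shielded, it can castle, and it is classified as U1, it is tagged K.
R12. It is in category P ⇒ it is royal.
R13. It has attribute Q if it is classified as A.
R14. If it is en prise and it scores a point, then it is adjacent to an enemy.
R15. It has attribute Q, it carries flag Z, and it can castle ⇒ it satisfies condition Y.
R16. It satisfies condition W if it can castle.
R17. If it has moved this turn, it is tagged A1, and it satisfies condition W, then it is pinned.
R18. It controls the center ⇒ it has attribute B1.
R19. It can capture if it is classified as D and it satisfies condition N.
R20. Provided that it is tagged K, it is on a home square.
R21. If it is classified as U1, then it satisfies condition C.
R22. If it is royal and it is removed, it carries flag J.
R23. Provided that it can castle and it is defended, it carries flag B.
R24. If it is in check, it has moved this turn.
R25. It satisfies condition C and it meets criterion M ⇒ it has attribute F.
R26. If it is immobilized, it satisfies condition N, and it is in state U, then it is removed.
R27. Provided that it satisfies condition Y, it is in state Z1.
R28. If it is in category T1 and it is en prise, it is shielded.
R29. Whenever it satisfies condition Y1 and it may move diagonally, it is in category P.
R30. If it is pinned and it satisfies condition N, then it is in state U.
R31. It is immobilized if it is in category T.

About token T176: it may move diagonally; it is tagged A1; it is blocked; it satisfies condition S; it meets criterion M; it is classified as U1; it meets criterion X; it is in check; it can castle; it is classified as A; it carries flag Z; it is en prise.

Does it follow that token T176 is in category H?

Forward chaining from the given facts derives: is shielded, is tagged D1, is promoted, is tagged K, has attribute Q, satisfies condition Y, satisfies condition W, is on a home square, satisfies condition C, has moved this turn, has attribute F, is in state Z1, is immobilized, meets criterion L, is pinned.
The only rule concluding "it is in category H" is R1, which needs "it can capture"; that is never established.

No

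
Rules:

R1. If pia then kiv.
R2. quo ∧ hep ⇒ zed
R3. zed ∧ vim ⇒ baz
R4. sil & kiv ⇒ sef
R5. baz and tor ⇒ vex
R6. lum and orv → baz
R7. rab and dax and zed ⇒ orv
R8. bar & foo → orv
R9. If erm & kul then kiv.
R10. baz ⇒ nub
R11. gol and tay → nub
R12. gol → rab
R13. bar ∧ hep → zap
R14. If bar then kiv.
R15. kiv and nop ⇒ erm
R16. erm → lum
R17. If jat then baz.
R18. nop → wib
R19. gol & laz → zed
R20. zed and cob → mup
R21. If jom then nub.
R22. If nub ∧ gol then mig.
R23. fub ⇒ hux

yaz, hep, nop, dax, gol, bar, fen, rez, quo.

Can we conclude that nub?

Yes

zed  (by R2: quo, hep)
rab  (by R12: gol)
kiv  (by R14: bar)
erm  (by R15: kiv, nop)
lum  (by R16: erm)
orv  (by R7: rab, dax, zed)
baz  (by R6: lum, orv)
nub  (by R10: baz)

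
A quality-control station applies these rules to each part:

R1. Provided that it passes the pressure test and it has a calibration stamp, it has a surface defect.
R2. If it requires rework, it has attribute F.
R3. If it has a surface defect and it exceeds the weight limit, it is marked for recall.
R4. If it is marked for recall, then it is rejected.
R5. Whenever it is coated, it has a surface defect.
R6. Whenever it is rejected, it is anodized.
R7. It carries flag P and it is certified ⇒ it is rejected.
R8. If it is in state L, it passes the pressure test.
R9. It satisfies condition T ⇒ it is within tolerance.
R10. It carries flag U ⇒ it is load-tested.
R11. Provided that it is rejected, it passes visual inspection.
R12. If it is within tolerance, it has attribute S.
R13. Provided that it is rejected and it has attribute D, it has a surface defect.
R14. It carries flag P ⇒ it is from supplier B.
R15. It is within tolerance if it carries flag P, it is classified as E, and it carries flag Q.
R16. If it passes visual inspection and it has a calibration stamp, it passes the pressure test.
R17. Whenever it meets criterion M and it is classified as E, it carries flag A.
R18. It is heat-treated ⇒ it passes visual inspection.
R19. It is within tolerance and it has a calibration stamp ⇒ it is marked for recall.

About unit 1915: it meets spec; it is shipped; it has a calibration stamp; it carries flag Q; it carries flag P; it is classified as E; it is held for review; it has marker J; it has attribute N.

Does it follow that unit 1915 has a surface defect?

By R15 (it carries flag P, it is classified as E, it carries flag Q): it is within tolerance.
By R19 (it is within tolerance, it has a calibration stamp): it is marked for recall.
By R4 (it is marked for recall): it is rejected.
By R11 (it is rejected): it passes visual inspection.
By R16 (it passes visual inspection, it has a calibration stamp): it passes the pressure test.
By R1 (it passes the pressure test, it has a calibration stamp): it has a surface defect.

Yes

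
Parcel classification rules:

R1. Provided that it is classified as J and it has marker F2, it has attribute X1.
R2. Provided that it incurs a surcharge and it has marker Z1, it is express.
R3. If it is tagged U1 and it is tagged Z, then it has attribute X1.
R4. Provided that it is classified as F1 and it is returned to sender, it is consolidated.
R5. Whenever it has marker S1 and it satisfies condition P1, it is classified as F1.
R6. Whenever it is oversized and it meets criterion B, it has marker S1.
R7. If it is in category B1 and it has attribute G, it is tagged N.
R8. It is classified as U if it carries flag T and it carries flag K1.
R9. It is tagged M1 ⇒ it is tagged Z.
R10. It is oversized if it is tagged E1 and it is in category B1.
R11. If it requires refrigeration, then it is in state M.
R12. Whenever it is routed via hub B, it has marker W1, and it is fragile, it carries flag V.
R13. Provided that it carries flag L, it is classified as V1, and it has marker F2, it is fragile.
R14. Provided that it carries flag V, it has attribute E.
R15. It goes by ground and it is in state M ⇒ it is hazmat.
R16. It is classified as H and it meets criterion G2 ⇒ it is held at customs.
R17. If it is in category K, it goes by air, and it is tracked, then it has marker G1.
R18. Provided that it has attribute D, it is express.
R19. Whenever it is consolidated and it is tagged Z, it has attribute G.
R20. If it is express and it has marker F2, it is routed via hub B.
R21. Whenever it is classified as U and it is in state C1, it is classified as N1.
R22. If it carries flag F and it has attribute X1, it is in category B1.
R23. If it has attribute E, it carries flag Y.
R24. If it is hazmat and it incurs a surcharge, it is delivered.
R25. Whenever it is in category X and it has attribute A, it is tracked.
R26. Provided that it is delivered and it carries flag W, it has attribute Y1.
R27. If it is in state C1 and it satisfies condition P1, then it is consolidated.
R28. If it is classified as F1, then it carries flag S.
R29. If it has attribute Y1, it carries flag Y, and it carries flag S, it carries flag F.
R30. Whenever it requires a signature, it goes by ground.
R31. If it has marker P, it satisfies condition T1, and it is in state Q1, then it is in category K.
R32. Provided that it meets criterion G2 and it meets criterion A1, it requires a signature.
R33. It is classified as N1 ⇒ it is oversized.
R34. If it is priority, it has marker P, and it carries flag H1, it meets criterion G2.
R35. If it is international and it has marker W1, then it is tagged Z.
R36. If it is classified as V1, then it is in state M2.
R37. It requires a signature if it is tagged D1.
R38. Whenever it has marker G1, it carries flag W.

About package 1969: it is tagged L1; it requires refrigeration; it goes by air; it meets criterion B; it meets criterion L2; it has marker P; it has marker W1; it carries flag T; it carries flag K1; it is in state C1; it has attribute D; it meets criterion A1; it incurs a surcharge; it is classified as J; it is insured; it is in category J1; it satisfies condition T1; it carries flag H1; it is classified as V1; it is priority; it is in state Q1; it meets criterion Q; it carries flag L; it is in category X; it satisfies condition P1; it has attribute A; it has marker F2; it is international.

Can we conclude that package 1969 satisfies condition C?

No

Forward chaining from the given facts derives: has attribute X1, is classified as U, is in state M, is fragile, is express, is routed via hub B, is classified as N1, is tracked, is consolidated, is in category K, is oversized, meets criterion G2, is tagged Z, is in state M2, has marker S1, carries flag V, has attribute E, has marker G1, has attribute G, carries flag Y, requires a signature, carries flag W, is classified as F1, carries flag S, goes by ground, is hazmat, is delivered, has attribute Y1, carries flag F, is in category B1, is tagged N.
No rule has "it satisfies condition C" as its conclusion, and it is not among the given facts.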